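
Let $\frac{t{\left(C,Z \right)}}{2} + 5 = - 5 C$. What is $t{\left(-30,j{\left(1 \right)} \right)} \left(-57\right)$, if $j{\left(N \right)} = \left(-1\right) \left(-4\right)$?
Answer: $-16530$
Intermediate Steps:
$j{\left(N \right)} = 4$
$t{\left(C,Z \right)} = -10 - 10 C$ ($t{\left(C,Z \right)} = -10 + 2 \left(- 5 C\right) = -10 - 10 C$)
$t{\left(-30,j{\left(1 \right)} \right)} \left(-57\right) = \left(-10 - -300\right) \left(-57\right) = \left(-10 + 300\right) \left(-57\right) = 290 \left(-57\right) = -16530$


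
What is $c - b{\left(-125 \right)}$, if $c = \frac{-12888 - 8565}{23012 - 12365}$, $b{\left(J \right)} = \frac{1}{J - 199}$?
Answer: $- \frac{771125}{383292} \approx -2.0118$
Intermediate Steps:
$b{\left(J \right)} = \frac{1}{-199 + J}$
$c = - \frac{7151}{3549}$ ($c = - \frac{21453}{10647} = \left(-21453\right) \frac{1}{10647} = - \frac{7151}{3549} \approx -2.0149$)
$c - b{\left(-125 \right)} = - \frac{7151}{3549} - \frac{1}{-199 - 125} = - \frac{7151}{3549} - \frac{1}{-324} = - \frac{7151}{3549} - - \frac{1}{324} = - \frac{7151}{3549} + \frac{1}{324} = - \frac{771125}{383292}$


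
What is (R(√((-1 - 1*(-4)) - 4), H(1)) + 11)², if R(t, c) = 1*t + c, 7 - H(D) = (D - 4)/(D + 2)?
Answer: (19 + I)² ≈ 360.0 + 38.0*I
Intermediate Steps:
H(D) = 7 - (-4 + D)/(2 + D) (H(D) = 7 - (D - 4)/(D + 2) = 7 - (-4 + D)/(2 + D))
R(t, c) = c + t (R(t, c) = t + c = c + t)
(R(√((-1 - 1*(-4)) - 4), H(1)) + 11)² = ((6*(3 + 1)/(2 + 1) + √((-1 - 1*(-4)) - 4)) + 11)² = ((6*4/3 + √((-1 + 4) - 4)) + 11)² = ((6*(⅓)*4 + √(3 - 4)) + 11)² = ((8 + √(-1)) + 11)² = ((8 + I) + 11)² = (19 + I)²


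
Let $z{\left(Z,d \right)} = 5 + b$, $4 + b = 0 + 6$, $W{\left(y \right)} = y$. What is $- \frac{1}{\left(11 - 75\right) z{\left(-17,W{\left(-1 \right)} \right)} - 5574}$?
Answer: $\frac{1}{6022} \approx 0.00016606$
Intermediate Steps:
$b = 2$ ($b = -4 + \left(0 + 6\right) = -4 + 6 = 2$)
$z{\left(Z,d \right)} = 7$ ($z{\left(Z,d \right)} = 5 + 2 = 7$)
$- \frac{1}{\left(11 - 75\right) z{\left(-17,W{\left(-1 \right)} \right)} - 5574} = - \frac{1}{\left(11 - 75\right) 7 - 5574} = - \frac{1}{\left(-64\right) 7 - 5574} = - \frac{1}{-448 - 5574} = - \frac{1}{-6022} = \left(-1\right) \left(- \frac{1}{6022}\right) = \frac{1}{6022}$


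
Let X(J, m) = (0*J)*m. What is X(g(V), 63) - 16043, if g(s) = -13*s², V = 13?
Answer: -16043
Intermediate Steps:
X(J, m) = 0 (X(J, m) = 0*m = 0)
X(g(V), 63) - 16043 = 0 - 16043 = -16043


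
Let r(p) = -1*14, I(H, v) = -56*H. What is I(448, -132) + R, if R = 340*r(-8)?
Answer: -29848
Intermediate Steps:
r(p) = -14
R = -4760 (R = 340*(-14) = -4760)
I(448, -132) + R = -56*448 - 4760 = -25088 - 4760 = -29848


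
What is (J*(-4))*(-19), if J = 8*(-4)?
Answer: -2432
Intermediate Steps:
J = -32
(J*(-4))*(-19) = -32*(-4)*(-19) = 128*(-19) = -2432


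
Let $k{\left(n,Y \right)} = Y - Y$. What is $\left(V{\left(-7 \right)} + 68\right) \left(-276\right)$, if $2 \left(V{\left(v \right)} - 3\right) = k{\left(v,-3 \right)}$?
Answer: $-19596$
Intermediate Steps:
$k{\left(n,Y \right)} = 0$
$V{\left(v \right)} = 3$ ($V{\left(v \right)} = 3 + \frac{1}{2} \cdot 0 = 3 + 0 = 3$)
$\left(V{\left(-7 \right)} + 68\right) \left(-276\right) = \left(3 + 68\right) \left(-276\right) = 71 \left(-276\right) = -19596$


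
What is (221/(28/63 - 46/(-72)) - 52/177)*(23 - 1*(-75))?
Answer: 3533488/177 ≈ 19963.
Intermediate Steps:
(221/(28/63 - 46/(-72)) - 52/177)*(23 - 1*(-75)) = (221/(28*(1/63) - 46*(-1/72)) - 52*1/177)*(23 + 75) = (221/(4/9 + 23/36) - 52/177)*98 = (221/(13/12) - 52/177)*98 = (221*(12/13) - 52/177)*98 = (204 - 52/177)*98 = (36056/177)*98 = 3533488/177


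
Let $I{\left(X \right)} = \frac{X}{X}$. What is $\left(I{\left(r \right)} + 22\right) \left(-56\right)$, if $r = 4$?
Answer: $-1288$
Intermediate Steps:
$I{\left(X \right)} = 1$
$\left(I{\left(r \right)} + 22\right) \left(-56\right) = \left(1 + 22\right) \left(-56\right) = 23 \left(-56\right) = -1288$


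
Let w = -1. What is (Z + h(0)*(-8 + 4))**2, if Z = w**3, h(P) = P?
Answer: 1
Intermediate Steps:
Z = -1 (Z = (-1)**3 = -1)
(Z + h(0)*(-8 + 4))**2 = (-1 + 0*(-8 + 4))**2 = (-1 + 0*(-4))**2 = (-1 + 0)**2 = (-1)**2 = 1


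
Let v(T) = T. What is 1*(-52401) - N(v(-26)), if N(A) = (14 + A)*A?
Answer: -52713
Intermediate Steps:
N(A) = A*(14 + A)
1*(-52401) - N(v(-26)) = 1*(-52401) - (-26)*(14 - 26) = -52401 - (-26)*(-12) = -52401 - 1*312 = -52401 - 312 = -52713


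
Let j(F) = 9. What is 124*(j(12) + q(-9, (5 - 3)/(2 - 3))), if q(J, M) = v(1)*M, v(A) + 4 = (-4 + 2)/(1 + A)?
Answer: 2356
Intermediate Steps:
v(A) = -4 - 2/(1 + A) (v(A) = -4 + (-4 + 2)/(1 + A) = -4 - 2/(1 + A))
q(J, M) = -5*M (q(J, M) = (2*(-3 - 2*1)/(1 + 1))*M = (2*(-3 - 2)/2)*M = (2*(½)*(-5))*M = -5*M)
124*(j(12) + q(-9, (5 - 3)/(2 - 3))) = 124*(9 - 5*(5 - 3)/(2 - 3)) = 124*(9 - 10/(-1)) = 124*(9 - 10*(-1)) = 124*(9 - 5*(-2)) = 124*(9 + 10) = 124*19 = 2356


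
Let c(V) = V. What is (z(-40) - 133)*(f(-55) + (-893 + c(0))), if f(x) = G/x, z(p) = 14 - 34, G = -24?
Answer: 7510923/55 ≈ 1.3656e+5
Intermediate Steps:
z(p) = -20
f(x) = -24/x
(z(-40) - 133)*(f(-55) + (-893 + c(0))) = (-20 - 133)*(-24/(-55) + (-893 + 0)) = -153*(-24*(-1/55) - 893) = -153*(24/55 - 893) = -153*(-49091/55) = 7510923/55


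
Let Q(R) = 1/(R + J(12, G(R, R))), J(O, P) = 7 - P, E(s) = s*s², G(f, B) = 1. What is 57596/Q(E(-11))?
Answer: -76314700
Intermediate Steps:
E(s) = s³
Q(R) = 1/(6 + R) (Q(R) = 1/(R + (7 - 1*1)) = 1/(R + (7 - 1)) = 1/(R + 6) = 1/(6 + R))
57596/Q(E(-11)) = 57596/(1/(6 + (-11)³)) = 57596/(1/(6 - 1331)) = 57596/(1/(-1325)) = 57596/(-1/1325) = 57596*(-1325) = -76314700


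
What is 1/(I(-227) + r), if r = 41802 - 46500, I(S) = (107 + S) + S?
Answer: -1/5045 ≈ -0.00019822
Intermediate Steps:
I(S) = 107 + 2*S
r = -4698
1/(I(-227) + r) = 1/((107 + 2*(-227)) - 4698) = 1/((107 - 454) - 4698) = 1/(-347 - 4698) = 1/(-5045) = -1/5045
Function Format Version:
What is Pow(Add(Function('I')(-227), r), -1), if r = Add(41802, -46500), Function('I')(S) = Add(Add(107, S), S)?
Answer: Rational(-1, 5045) ≈ -0.00019822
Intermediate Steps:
Function('I')(S) = Add(107, Mul(2, S))
r = -4698
Pow(Add(Function('I')(-227), r), -1) = Pow(Add(Add(107, Mul(2, -227)), -4698), -1) = Pow(Add(Add(107, -454), -4698), -1) = Pow(Add(-347, -4698), -1) = Pow(-5045, -1) = Rational(-1, 5045)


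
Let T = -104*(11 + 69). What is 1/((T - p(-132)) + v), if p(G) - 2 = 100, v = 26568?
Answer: 1/18146 ≈ 5.5109e-5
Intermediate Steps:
p(G) = 102 (p(G) = 2 + 100 = 102)
T = -8320 (T = -104*80 = -8320)
1/((T - p(-132)) + v) = 1/((-8320 - 1*102) + 26568) = 1/((-8320 - 102) + 26568) = 1/(-8422 + 26568) = 1/18146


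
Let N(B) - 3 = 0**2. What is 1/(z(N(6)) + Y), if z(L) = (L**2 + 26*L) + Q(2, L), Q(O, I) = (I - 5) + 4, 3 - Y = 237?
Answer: -1/145 ≈ -0.0068966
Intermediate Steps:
Y = -234 (Y = 3 - 1*237 = 3 - 237 = -234)
Q(O, I) = -1 + I (Q(O, I) = (-5 + I) + 4 = -1 + I)
N(B) = 3 (N(B) = 3 + 0**2 = 3 + 0 = 3)
z(L) = -1 + L**2 + 27*L (z(L) = (L**2 + 26*L) + (-1 + L) = -1 + L**2 + 27*L)
1/(z(N(6)) + Y) = 1/((-1 + 3**2 + 27*3) - 234) = 1/((-1 + 9 + 81) - 234) = 1/(89 - 234) = 1/(-145) = -1/145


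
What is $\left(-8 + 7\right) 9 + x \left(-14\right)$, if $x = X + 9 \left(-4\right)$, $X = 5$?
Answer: $425$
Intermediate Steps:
$x = -31$ ($x = 5 + 9 \left(-4\right) = 5 - 36 = -31$)
$\left(-8 + 7\right) 9 + x \left(-14\right) = \left(-8 + 7\right) 9 - -434 = \left(-1\right) 9 + 434 = -9 + 434 = 425$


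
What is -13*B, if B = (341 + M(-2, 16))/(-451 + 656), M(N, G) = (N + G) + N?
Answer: -4589/205 ≈ -22.385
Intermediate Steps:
M(N, G) = G + 2*N (M(N, G) = (G + N) + N = G + 2*N)
B = 353/205 (B = (341 + (16 + 2*(-2)))/(-451 + 656) = (341 + (16 - 4))/205 = (341 + 12)*(1/205) = 353*(1/205) = 353/205 ≈ 1.7220)
-13*B = -13*353/205 = -4589/205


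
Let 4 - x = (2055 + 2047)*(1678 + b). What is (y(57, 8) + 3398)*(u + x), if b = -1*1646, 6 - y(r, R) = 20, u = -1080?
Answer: -447838560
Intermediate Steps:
y(r, R) = -14 (y(r, R) = 6 - 1*20 = 6 - 20 = -14)
b = -1646
x = -131260 (x = 4 - (2055 + 2047)*(1678 - 1646) = 4 - 4102*32 = 4 - 1*131264 = 4 - 131264 = -131260)
(y(57, 8) + 3398)*(u + x) = (-14 + 3398)*(-1080 - 131260) = 3384*(-132340) = -447838560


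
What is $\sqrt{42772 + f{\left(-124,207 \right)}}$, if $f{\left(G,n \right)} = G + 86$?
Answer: $\sqrt{42734} \approx 206.72$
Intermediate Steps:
$f{\left(G,n \right)} = 86 + G$
$\sqrt{42772 + f{\left(-124,207 \right)}} = \sqrt{42772 + \left(86 - 124\right)} = \sqrt{42772 - 38} = \sqrt{42734}$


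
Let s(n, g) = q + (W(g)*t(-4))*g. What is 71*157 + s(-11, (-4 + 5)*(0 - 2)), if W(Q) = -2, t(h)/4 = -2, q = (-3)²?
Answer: 11124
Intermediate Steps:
q = 9
t(h) = -8 (t(h) = 4*(-2) = -8)
s(n, g) = 9 + 16*g (s(n, g) = 9 + (-2*(-8))*g = 9 + 16*g)
71*157 + s(-11, (-4 + 5)*(0 - 2)) = 71*157 + (9 + 16*((-4 + 5)*(0 - 2))) = 11147 + (9 + 16*(1*(-2))) = 11147 + (9 + 16*(-2)) = 11147 + (9 - 32) = 11147 - 23 = 11124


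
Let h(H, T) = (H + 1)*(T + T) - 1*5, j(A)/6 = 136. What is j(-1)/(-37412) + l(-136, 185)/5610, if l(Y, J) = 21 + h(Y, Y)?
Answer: 171223684/26235165 ≈ 6.5265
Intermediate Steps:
j(A) = 816 (j(A) = 6*136 = 816)
h(H, T) = -5 + 2*T*(1 + H) (h(H, T) = (1 + H)*(2*T) - 5 = 2*T*(1 + H) - 5 = -5 + 2*T*(1 + H))
l(Y, J) = 16 + 2*Y + 2*Y**2 (l(Y, J) = 21 + (-5 + 2*Y + 2*Y*Y) = 21 + (-5 + 2*Y + 2*Y**2) = 16 + 2*Y + 2*Y**2)
j(-1)/(-37412) + l(-136, 185)/5610 = 816/(-37412) + (16 + 2*(-136) + 2*(-136)**2)/5610 = 816*(-1/37412) + (16 - 272 + 2*18496)*(1/5610) = -204/9353 + (16 - 272 + 36992)*(1/5610) = -204/9353 + 36736*(1/5610) = -204/9353 + 18368/2805 = 171223684/26235165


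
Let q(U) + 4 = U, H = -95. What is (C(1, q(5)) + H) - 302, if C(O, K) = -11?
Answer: -408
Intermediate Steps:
q(U) = -4 + U
(C(1, q(5)) + H) - 302 = (-11 - 95) - 302 = -106 - 302 = -408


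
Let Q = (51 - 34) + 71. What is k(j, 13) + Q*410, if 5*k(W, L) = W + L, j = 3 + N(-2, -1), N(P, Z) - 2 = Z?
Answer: 180417/5 ≈ 36083.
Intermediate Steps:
N(P, Z) = 2 + Z
j = 4 (j = 3 + (2 - 1) = 3 + 1 = 4)
k(W, L) = L/5 + W/5 (k(W, L) = (W + L)/5 = (L + W)/5 = L/5 + W/5)
Q = 88 (Q = 17 + 71 = 88)
k(j, 13) + Q*410 = ((⅕)*13 + (⅕)*4) + 88*410 = (13/5 + ⅘) + 36080 = 17/5 + 36080 = 180417/5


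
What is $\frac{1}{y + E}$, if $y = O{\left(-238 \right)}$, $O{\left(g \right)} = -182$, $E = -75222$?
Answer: $- \frac{1}{75404} \approx -1.3262 \cdot 10^{-5}$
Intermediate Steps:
$y = -182$
$\frac{1}{y + E} = \frac{1}{-182 - 75222} = \frac{1}{-75404} = - \frac{1}{75404}$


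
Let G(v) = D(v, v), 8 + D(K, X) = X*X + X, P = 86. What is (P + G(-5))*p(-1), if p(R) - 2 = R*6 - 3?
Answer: -686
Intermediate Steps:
p(R) = -1 + 6*R (p(R) = 2 + (R*6 - 3) = 2 + (6*R - 3) = 2 + (-3 + 6*R) = -1 + 6*R)
D(K, X) = -8 + X + X² (D(K, X) = -8 + (X*X + X) = -8 + (X² + X) = -8 + (X + X²) = -8 + X + X²)
G(v) = -8 + v + v²
(P + G(-5))*p(-1) = (86 + (-8 - 5 + (-5)²))*(-1 + 6*(-1)) = (86 + (-8 - 5 + 25))*(-1 - 6) = (86 + 12)*(-7) = 98*(-7) = -686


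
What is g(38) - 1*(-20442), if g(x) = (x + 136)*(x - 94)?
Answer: 10698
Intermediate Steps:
g(x) = (-94 + x)*(136 + x) (g(x) = (136 + x)*(-94 + x) = (-94 + x)*(136 + x))
g(38) - 1*(-20442) = (-12784 + 38² + 42*38) - 1*(-20442) = (-12784 + 1444 + 1596) + 20442 = -9744 + 20442 = 10698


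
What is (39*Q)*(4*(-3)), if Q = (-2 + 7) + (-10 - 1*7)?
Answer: 5616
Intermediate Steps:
Q = -12 (Q = 5 + (-10 - 7) = 5 - 17 = -12)
(39*Q)*(4*(-3)) = (39*(-12))*(4*(-3)) = -468*(-12) = 5616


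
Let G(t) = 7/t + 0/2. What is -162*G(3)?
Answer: -378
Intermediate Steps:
G(t) = 7/t (G(t) = 7/t + 0*(½) = 7/t + 0 = 7/t)
-162*G(3) = -1134/3 = -162*7/3 = -378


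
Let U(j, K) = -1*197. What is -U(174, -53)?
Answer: 197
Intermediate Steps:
U(j, K) = -197
-U(174, -53) = -1*(-197) = 197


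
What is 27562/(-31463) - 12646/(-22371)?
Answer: -218708404/703858773 ≈ -0.31073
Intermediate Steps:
27562/(-31463) - 12646/(-22371) = 27562*(-1/31463) - 12646*(-1/22371) = -27562/31463 + 12646/22371 = -218708404/703858773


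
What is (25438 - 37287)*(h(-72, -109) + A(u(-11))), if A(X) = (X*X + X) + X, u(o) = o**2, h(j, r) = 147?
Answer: -178090470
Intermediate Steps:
A(X) = X**2 + 2*X (A(X) = (X**2 + X) + X = (X + X**2) + X = X**2 + 2*X)
(25438 - 37287)*(h(-72, -109) + A(u(-11))) = (25438 - 37287)*(147 + (-11)**2*(2 + (-11)**2)) = -11849*(147 + 121*(2 + 121)) = -11849*(147 + 121*123) = -11849*(147 + 14883) = -11849*15030 = -178090470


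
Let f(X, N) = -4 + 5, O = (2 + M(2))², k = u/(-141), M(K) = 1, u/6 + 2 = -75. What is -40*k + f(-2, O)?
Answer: -6113/47 ≈ -130.06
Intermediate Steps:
u = -462 (u = -12 + 6*(-75) = -12 - 450 = -462)
k = 154/47 (k = -462/(-141) = -462*(-1/141) = 154/47 ≈ 3.2766)
O = 9 (O = (2 + 1)² = 3² = 9)
f(X, N) = 1
-40*k + f(-2, O) = -40*154/47 + 1 = -6160/47 + 1 = -6113/47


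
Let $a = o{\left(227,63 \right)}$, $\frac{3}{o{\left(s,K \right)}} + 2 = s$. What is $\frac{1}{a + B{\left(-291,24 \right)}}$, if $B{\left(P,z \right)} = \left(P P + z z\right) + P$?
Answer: $\frac{75}{6372451} \approx 1.1769 \cdot 10^{-5}$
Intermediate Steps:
$o{\left(s,K \right)} = \frac{3}{-2 + s}$
$a = \frac{1}{75}$ ($a = \frac{3}{-2 + 227} = \frac{3}{225} = 3 \cdot \frac{1}{225} = \frac{1}{75} \approx 0.013333$)
$B{\left(P,z \right)} = P + P^{2} + z^{2}$ ($B{\left(P,z \right)} = \left(P^{2} + z^{2}\right) + P = P + P^{2} + z^{2}$)
$\frac{1}{a + B{\left(-291,24 \right)}} = \frac{1}{\frac{1}{75} + \left(-291 + \left(-291\right)^{2} + 24^{2}\right)} = \frac{1}{\frac{1}{75} + \left(-291 + 84681 + 576\right)} = \frac{1}{\frac{1}{75} + 84966} = \frac{1}{\frac{6372451}{75}} = \frac{75}{6372451}$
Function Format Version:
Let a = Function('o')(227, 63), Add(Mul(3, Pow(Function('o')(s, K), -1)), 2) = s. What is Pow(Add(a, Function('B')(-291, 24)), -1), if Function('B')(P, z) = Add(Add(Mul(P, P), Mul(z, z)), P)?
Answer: Rational(75, 6372451) ≈ 1.1769e-5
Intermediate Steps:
Function('o')(s, K) = Mul(3, Pow(Add(-2, s), -1))
a = Rational(1, 75) (a = Mul(3, Pow(Add(-2, 227), -1)) = Mul(3, Pow(225, -1)) = Mul(3, Rational(1, 225)) = Rational(1, 75) ≈ 0.013333)
Function('B')(P, z) = Add(P, Pow(P, 2), Pow(z, 2)) (Function('B')(P, z) = Add(Add(Pow(P, 2), Pow(z, 2)), P) = Add(P, Pow(P, 2), Pow(z, 2)))
Pow(Add(a, Function('B')(-291, 24)), -1) = Pow(Add(Rational(1, 75), Add(-291, Pow(-291, 2), Pow(24, 2))), -1) = Pow(Add(Rational(1, 75), Add(-291, 84681, 576)), -1) = Pow(Add(Rational(1, 75), 84966), -1) = Pow(Rational(6372451, 75), -1) = Rational(75, 6372451)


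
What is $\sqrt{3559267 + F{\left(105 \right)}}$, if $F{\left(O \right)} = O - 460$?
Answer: $16 \sqrt{13902} \approx 1886.5$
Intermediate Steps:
$F{\left(O \right)} = -460 + O$ ($F{\left(O \right)} = O - 460 = -460 + O$)
$\sqrt{3559267 + F{\left(105 \right)}} = \sqrt{3559267 + \left(-460 + 105\right)} = \sqrt{3559267 - 355} = \sqrt{3558912} = 16 \sqrt{13902}$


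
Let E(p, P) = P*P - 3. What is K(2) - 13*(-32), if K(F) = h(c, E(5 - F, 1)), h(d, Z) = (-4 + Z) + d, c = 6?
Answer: 416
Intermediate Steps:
E(p, P) = -3 + P² (E(p, P) = P² - 3 = -3 + P²)
h(d, Z) = -4 + Z + d
K(F) = 0 (K(F) = -4 + (-3 + 1²) + 6 = -4 + (-3 + 1) + 6 = -4 - 2 + 6 = 0)
K(2) - 13*(-32) = 0 - 13*(-32) = 0 + 416 = 416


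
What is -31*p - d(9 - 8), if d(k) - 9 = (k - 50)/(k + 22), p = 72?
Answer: -51494/23 ≈ -2238.9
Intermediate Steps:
d(k) = 9 + (-50 + k)/(22 + k) (d(k) = 9 + (k - 50)/(k + 22) = 9 + (-50 + k)/(22 + k))
-31*p - d(9 - 8) = -31*72 - 2*(74 + 5*(9 - 8))/(22 + (9 - 8)) = -2232 - 2*(74 + 5*1)/(22 + 1) = -2232 - 2*(74 + 5)/23 = -2232 - 2*79/23 = -2232 - 1*158/23 = -2232 - 158/23 = -51494/23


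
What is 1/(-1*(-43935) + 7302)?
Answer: 1/51237 ≈ 1.9517e-5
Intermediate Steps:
1/(-1*(-43935) + 7302) = 1/(43935 + 7302) = 1/51237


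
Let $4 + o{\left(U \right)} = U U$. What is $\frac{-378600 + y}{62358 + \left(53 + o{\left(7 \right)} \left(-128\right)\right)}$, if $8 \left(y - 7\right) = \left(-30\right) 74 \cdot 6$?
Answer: $- \frac{380258}{56651} \approx -6.7123$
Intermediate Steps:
$o{\left(U \right)} = -4 + U^{2}$ ($o{\left(U \right)} = -4 + U U = -4 + U^{2}$)
$y = -1658$ ($y = 7 + \frac{\left(-30\right) 74 \cdot 6}{8} = 7 + \frac{\left(-2220\right) 6}{8} = 7 + \frac{1}{8} \left(-13320\right) = 7 - 1665 = -1658$)
$\frac{-378600 + y}{62358 + \left(53 + o{\left(7 \right)} \left(-128\right)\right)} = \frac{-378600 - 1658}{62358 + \left(53 + \left(-4 + 7^{2}\right) \left(-128\right)\right)} = - \frac{380258}{62358 + \left(53 + \left(-4 + 49\right) \left(-128\right)\right)} = - \frac{380258}{62358 + \left(53 + 45 \left(-128\right)\right)} = - \frac{380258}{62358 + \left(53 - 5760\right)} = - \frac{380258}{62358 - 5707} = - \frac{380258}{56651}$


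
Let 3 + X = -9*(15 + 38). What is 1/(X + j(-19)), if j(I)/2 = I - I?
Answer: -1/480 ≈ -0.0020833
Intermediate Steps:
j(I) = 0 (j(I) = 2*(I - I) = 2*0 = 0)
X = -480 (X = -3 - 9*(15 + 38) = -3 - 9*53 = -3 - 477 = -480)
1/(X + j(-19)) = 1/(-480 + 0) = 1/(-480) = -1/480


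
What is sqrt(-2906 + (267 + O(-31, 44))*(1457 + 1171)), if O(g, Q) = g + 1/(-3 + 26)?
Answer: sqrt(326613202)/23 ≈ 785.76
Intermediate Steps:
O(g, Q) = 1/23 + g (O(g, Q) = g + 1/23 = 1/23 + g)
sqrt(-2906 + (267 + O(-31, 44))*(1457 + 1171)) = sqrt(-2906 + (267 + (1/23 - 31))*(1457 + 1171)) = sqrt(-2906 + (267 - 712/23)*2628) = sqrt(-2906 + (5429/23)*2628) = sqrt(-2906 + 14267412/23) = sqrt(14200574/23) = sqrt(326613202)/23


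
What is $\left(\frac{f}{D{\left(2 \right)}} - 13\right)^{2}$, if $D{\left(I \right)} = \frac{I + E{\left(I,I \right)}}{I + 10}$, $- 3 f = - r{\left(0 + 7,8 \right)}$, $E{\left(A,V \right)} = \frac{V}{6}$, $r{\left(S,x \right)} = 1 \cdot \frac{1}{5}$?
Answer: $\frac{196249}{1225} \approx 160.2$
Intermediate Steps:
$r{\left(S,x \right)} = \frac{1}{5}$ ($r{\left(S,x \right)} = 1 \cdot \frac{1}{5} = \frac{1}{5}$)
$E{\left(A,V \right)} = \frac{V}{6}$ ($E{\left(A,V \right)} = V \frac{1}{6} = \frac{V}{6}$)
$f = \frac{1}{15}$ ($f = - \frac{\left(-1\right) \frac{1}{5}}{3} = \left(- \frac{1}{3}\right) \left(- \frac{1}{5}\right) = \frac{1}{15} \approx 0.066667$)
$D{\left(I \right)} = \frac{7 I}{6 \left(10 + I\right)}$ ($D{\left(I \right)} = \frac{I + \frac{I}{6}}{I + 10} = \frac{\frac{7}{6} I}{10 + I} = \frac{7 I}{6 \left(10 + I\right)}$)
$\left(\frac{f}{D{\left(2 \right)}} - 13\right)^{2} = \left(\frac{1}{15 \cdot \frac{7}{6} \cdot 2 \frac{1}{10 + 2}} - 13\right)^{2} = \left(\frac{1}{15 \cdot \frac{7}{6} \cdot 2 \cdot \frac{1}{12}} - 13\right)^{2} = \left(\frac{1}{15 \cdot \frac{7}{36}} - 13\right)^{2} = \left(\frac{1}{15} \cdot \frac{36}{7} - 13\right)^{2} = \left(\frac{12}{35} - 13\right)^{2} = \left(- \frac{443}{35}\right)^{2} = \frac{196249}{1225}$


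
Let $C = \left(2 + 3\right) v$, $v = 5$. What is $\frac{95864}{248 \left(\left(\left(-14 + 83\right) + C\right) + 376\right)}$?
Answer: $\frac{11983}{14570} \approx 0.82244$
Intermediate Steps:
$C = 25$ ($C = \left(2 + 3\right) 5 = 5 \cdot 5 = 25$)
$\frac{95864}{248 \left(\left(\left(-14 + 83\right) + C\right) + 376\right)} = \frac{95864}{248 \left(\left(\left(-14 + 83\right) + 25\right) + 376\right)} = \frac{95864}{248 \left(\left(69 + 25\right) + 376\right)} = \frac{95864}{248 \left(94 + 376\right)} = \frac{95864}{248 \cdot 470} = \frac{95864}{116560} = 95864 \cdot \frac{1}{116560} = \frac{11983}{14570}$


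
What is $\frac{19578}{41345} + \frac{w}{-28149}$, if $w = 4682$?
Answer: $\frac{357523832}{1163820405} \approx 0.3072$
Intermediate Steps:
$\frac{19578}{41345} + \frac{w}{-28149} = \frac{19578}{41345} + \frac{4682}{-28149} = 19578 \cdot \frac{1}{41345} + 4682 \left(- \frac{1}{28149}\right) = \frac{19578}{41345} - \frac{4682}{28149} = \frac{357523832}{1163820405}$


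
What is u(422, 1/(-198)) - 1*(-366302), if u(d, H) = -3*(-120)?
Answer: 366662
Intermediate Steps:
u(d, H) = 360
u(422, 1/(-198)) - 1*(-366302) = 360 - 1*(-366302) = 360 + 366302 = 366662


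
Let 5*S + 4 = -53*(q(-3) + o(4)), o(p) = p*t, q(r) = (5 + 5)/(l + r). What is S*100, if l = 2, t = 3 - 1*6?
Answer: 23240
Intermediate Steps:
t = -3 (t = 3 - 6 = -3)
q(r) = 10/(2 + r) (q(r) = (5 + 5)/(2 + r) = 10/(2 + r))
o(p) = -3*p (o(p) = p*(-3) = -3*p)
S = 1162/5 (S = -4/5 + (-53*(10/(2 - 3) - 3*4))/5 = -4/5 + (-53*(10/(-1) - 12))/5 = -4/5 + (-53*(10*(-1) - 12))/5 = -4/5 + (-53*(-10 - 12))/5 = -4/5 + (-53*(-22))/5 = -4/5 + (1/5)*1166 = -4/5 + 1166/5 = 1162/5 ≈ 232.40)
S*100 = (1162/5)*100 = 23240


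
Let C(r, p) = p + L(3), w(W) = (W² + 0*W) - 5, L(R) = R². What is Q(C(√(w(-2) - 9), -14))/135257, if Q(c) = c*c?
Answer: 25/135257 ≈ 0.00018483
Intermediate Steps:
w(W) = -5 + W² (w(W) = (W² + 0) - 5 = W² - 5 = -5 + W²)
C(r, p) = 9 + p (C(r, p) = p + 3² = p + 9 = 9 + p)
Q(c) = c²
Q(C(√(w(-2) - 9), -14))/135257 = (9 - 14)²/135257 = (-5)²*(1/135257) = 25*(1/135257) = 25/135257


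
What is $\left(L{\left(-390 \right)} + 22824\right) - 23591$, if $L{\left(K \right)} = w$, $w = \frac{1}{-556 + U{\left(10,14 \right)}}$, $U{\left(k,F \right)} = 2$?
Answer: $- \frac{424919}{554} \approx -767.0$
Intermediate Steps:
$w = - \frac{1}{554}$ ($w = \frac{1}{-556 + 2} = \frac{1}{-554} = - \frac{1}{554} \approx -0.0018051$)
$L{\left(K \right)} = - \frac{1}{554}$
$\left(L{\left(-390 \right)} + 22824\right) - 23591 = \left(- \frac{1}{554} + 22824\right) - 23591 = \frac{12644495}{554} - 23591 = - \frac{424919}{554}$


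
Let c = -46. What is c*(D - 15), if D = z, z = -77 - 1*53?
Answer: 6670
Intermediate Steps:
z = -130 (z = -77 - 53 = -130)
D = -130
c*(D - 15) = -46*(-130 - 15) = -46*(-145) = 6670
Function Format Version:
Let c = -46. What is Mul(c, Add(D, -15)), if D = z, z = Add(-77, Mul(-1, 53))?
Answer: 6670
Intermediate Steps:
z = -130 (z = Add(-77, -53) = -130)
D = -130
Mul(c, Add(D, -15)) = Mul(-46, Add(-130, -15)) = Mul(-46, -145) = 6670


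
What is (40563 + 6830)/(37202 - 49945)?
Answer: -47393/12743 ≈ -3.7191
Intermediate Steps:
(40563 + 6830)/(37202 - 49945) = 47393/(-12743) = 47393*(-1/12743) = -47393/12743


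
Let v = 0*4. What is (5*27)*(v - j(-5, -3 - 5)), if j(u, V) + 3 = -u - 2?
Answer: 0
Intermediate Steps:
v = 0
j(u, V) = -5 - u (j(u, V) = -3 + (-u - 2) = -3 + (-2 - u) = -5 - u)
(5*27)*(v - j(-5, -3 - 5)) = (5*27)*(0 - (-5 - 1*(-5))) = 135*(0 - (-5 + 5)) = 135*(0 - 1*0) = 135*(0 + 0) = 135*0 = 0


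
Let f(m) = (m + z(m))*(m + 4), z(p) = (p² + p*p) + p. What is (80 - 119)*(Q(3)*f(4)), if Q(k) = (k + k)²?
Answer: -449280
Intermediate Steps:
z(p) = p + 2*p² (z(p) = (p² + p²) + p = 2*p² + p = p + 2*p²)
Q(k) = 4*k² (Q(k) = (2*k)² = 4*k²)
f(m) = (4 + m)*(m + m*(1 + 2*m)) (f(m) = (m + m*(1 + 2*m))*(m + 4) = (m + m*(1 + 2*m))*(4 + m) = (4 + m)*(m + m*(1 + 2*m)))
(80 - 119)*(Q(3)*f(4)) = (80 - 119)*((4*3²)*(2*4*(4 + 4² + 5*4))) = -39*4*9*2*4*(4 + 16 + 20) = -1404*2*4*40 = -1404*320 = -39*11520 = -449280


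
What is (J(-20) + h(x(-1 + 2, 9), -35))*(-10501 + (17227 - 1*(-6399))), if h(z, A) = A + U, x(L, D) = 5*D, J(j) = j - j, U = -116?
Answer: -1981875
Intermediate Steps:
J(j) = 0
h(z, A) = -116 + A (h(z, A) = A - 116 = -116 + A)
(J(-20) + h(x(-1 + 2, 9), -35))*(-10501 + (17227 - 1*(-6399))) = (0 + (-116 - 35))*(-10501 + (17227 - 1*(-6399))) = (0 - 151)*(-10501 + (17227 + 6399)) = -151*(-10501 + 23626) = -151*13125 = -1981875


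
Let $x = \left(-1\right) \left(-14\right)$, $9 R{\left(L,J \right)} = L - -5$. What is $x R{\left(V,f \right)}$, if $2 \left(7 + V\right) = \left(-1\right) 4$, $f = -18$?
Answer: $- \frac{56}{9} \approx -6.2222$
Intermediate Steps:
$V = -9$ ($V = -7 + \frac{\left(-1\right) 4}{2} = -7 + \frac{1}{2} \left(-4\right) = -7 - 2 = -9$)
$R{\left(L,J \right)} = \frac{5}{9} + \frac{L}{9}$ ($R{\left(L,J \right)} = \frac{L - -5}{9} = \frac{L + 5}{9} = \frac{5 + L}{9} = \frac{5}{9} + \frac{L}{9}$)
$x = 14$
$x R{\left(V,f \right)} = 14 \left(\frac{5}{9} + \frac{1}{9} \left(-9\right)\right) = 14 \left(\frac{5}{9} - 1\right) = 14 \left(- \frac{4}{9}\right) = - \frac{56}{9}$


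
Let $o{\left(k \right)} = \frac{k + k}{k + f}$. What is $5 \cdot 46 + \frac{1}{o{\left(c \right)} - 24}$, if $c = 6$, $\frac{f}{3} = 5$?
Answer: $\frac{37713}{164} \approx 229.96$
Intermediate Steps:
$f = 15$ ($f = 3 \cdot 5 = 15$)
$o{\left(k \right)} = \frac{2 k}{15 + k}$ ($o{\left(k \right)} = \frac{k + k}{k + 15} = \frac{2 k}{15 + k}$)
$5 \cdot 46 + \frac{1}{o{\left(c \right)} - 24} = 5 \cdot 46 + \frac{1}{2 \cdot 6 \frac{1}{15 + 6} - 24} = 230 + \frac{1}{2 \cdot 6 \cdot \frac{1}{21} - 24} = 230 + \frac{1}{\frac{4}{7} - 24} = 230 + \frac{1}{- \frac{164}{7}} = 230 - \frac{7}{164} = \frac{37713}{164}$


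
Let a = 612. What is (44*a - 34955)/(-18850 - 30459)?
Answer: 8027/49309 ≈ 0.16279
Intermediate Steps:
(44*a - 34955)/(-18850 - 30459) = (44*612 - 34955)/(-18850 - 30459) = (26928 - 34955)/(-49309) = -8027*(-1/49309) = 8027/49309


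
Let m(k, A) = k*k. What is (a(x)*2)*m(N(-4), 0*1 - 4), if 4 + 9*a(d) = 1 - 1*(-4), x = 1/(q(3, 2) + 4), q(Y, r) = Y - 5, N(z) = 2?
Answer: 8/9 ≈ 0.88889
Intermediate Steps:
q(Y, r) = -5 + Y
m(k, A) = k²
x = ½ (x = 1/((-5 + 3) + 4) = 1/(-2 + 4) = 1/2 = ½ ≈ 0.50000)
a(d) = ⅑ (a(d) = -4/9 + (1 - 1*(-4))/9 = -4/9 + (1 + 4)/9 = -4/9 + (⅑)*5 = -4/9 + 5/9 = ⅑)
(a(x)*2)*m(N(-4), 0*1 - 4) = ((⅑)*2)*2² = (2/9)*4 = 8/9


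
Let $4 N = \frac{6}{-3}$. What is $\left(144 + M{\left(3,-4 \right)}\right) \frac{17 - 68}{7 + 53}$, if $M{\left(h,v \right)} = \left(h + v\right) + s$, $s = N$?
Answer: $- \frac{969}{8} \approx -121.13$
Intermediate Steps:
$N = - \frac{1}{2}$ ($N = \frac{6 \frac{1}{-3}}{4} = \frac{6 \left(- \frac{1}{3}\right)}{4} = \frac{1}{4} \left(-2\right) = - \frac{1}{2} \approx -0.5$)
$s = - \frac{1}{2} \approx -0.5$
$M{\left(h,v \right)} = - \frac{1}{2} + h + v$ ($M{\left(h,v \right)} = \left(h + v\right) - \frac{1}{2} = - \frac{1}{2} + h + v$)
$\left(144 + M{\left(3,-4 \right)}\right) \frac{17 - 68}{7 + 53} = \left(144 - \frac{3}{2}\right) \frac{17 - 68}{7 + 53} = \left(144 - \frac{3}{2}\right) \left(- \frac{51}{60}\right) = \frac{285 \left(\left(-51\right) \frac{1}{60}\right)}{2} = \frac{285}{2} \left(- \frac{17}{20}\right) = - \frac{969}{8}$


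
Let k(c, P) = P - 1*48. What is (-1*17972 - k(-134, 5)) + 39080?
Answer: 21151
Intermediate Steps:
k(c, P) = -48 + P (k(c, P) = P - 48 = -48 + P)
(-1*17972 - k(-134, 5)) + 39080 = (-1*17972 - (-48 + 5)) + 39080 = (-17972 - 1*(-43)) + 39080 = (-17972 + 43) + 39080 = -17929 + 39080 = 21151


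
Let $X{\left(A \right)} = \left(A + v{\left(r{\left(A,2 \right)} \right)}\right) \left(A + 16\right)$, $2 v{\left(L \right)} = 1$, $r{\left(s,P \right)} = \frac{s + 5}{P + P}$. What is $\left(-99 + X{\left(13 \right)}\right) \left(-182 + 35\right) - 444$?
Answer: $- \frac{86883}{2} \approx -43442.0$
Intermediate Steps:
$r{\left(s,P \right)} = \frac{5 + s}{2 P}$
$v{\left(L \right)} = \frac{1}{2}$ ($v{\left(L \right)} = \frac{1}{2} \cdot 1 = \frac{1}{2}$)
$X{\left(A \right)} = \left(\frac{1}{2} + A\right) \left(16 + A\right)$ ($X{\left(A \right)} = \left(A + \frac{1}{2}\right) \left(A + 16\right) = \left(\frac{1}{2} + A\right) \left(16 + A\right)$)
$\left(-99 + X{\left(13 \right)}\right) \left(-182 + 35\right) - 444 = \left(-99 + \left(8 + 13^{2} + \frac{33}{2} \cdot 13\right)\right) \left(-182 + 35\right) - 444 = \left(-99 + \left(8 + 169 + \frac{429}{2}\right)\right) \left(-147\right) - 444 = \left(-99 + \frac{783}{2}\right) \left(-147\right) - 444 = \frac{585}{2} \left(-147\right) - 444 = - \frac{85995}{2} - 444 = - \frac{86883}{2}$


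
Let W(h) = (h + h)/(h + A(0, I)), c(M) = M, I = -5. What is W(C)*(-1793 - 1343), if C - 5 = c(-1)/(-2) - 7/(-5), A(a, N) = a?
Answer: -6272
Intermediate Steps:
C = 69/10 (C = 5 + (-1/(-2) - 7/(-5)) = 5 + (-1*(-1/2) - 7*(-1/5)) = 5 + (1/2 + 7/5) = 5 + 19/10 = 69/10 ≈ 6.9000)
W(h) = 2 (W(h) = (h + h)/(h + 0) = (2*h)/h = 2)
W(C)*(-1793 - 1343) = 2*(-1793 - 1343) = 2*(-3136) = -6272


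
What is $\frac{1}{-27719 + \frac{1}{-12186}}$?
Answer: $- \frac{12186}{337783735} \approx -3.6076 \cdot 10^{-5}$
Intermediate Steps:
$\frac{1}{-27719 + \frac{1}{-12186}} = \frac{1}{-27719 - \frac{1}{12186}} = \frac{1}{- \frac{337783735}{12186}} = - \frac{12186}{337783735}$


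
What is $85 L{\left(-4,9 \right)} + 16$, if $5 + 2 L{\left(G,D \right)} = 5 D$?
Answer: $1716$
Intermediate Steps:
$L{\left(G,D \right)} = - \frac{5}{2} + \frac{5 D}{2}$
$85 L{\left(-4,9 \right)} + 16 = 85 \left(- \frac{5}{2} + \frac{5}{2} \cdot 9\right) + 16 = 85 \left(- \frac{5}{2} + \frac{45}{2}\right) + 16 = 85 \cdot 20 + 16 = 1700 + 16 = 1716$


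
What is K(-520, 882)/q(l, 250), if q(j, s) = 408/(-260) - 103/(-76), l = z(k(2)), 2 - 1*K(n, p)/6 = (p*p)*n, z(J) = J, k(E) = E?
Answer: -11989987086480/1057 ≈ -1.1343e+10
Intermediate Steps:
K(n, p) = 12 - 6*n*p² (K(n, p) = 12 - 6*p*p*n = 12 - 6*p²*n = 12 - 6*n*p²)
l = 2
q(j, s) = -1057/4940 (q(j, s) = 408*(-1/260) - 103*(-1/76) = -102/65 + 103/76 = -1057/4940)
K(-520, 882)/q(l, 250) = (12 - 6*(-520)*882²)/(-1057/4940) = (12 - 6*(-520)*777924)*(-4940/1057) = (12 + 2427122880)*(-4940/1057) = 2427122892*(-4940/1057) = -11989987086480/1057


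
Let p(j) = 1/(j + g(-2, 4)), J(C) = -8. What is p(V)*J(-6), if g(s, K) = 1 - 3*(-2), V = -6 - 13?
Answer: ⅔ ≈ 0.66667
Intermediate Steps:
V = -19
g(s, K) = 7 (g(s, K) = 1 + 6 = 7)
p(j) = 1/(7 + j) (p(j) = 1/(j + 7) = 1/(7 + j))
p(V)*J(-6) = -8/(7 - 19) = -8/(-12) = -1/12*(-8) = ⅔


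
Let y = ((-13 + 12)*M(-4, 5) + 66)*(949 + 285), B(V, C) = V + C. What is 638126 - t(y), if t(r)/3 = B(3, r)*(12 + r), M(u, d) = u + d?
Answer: -19303903732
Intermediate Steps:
B(V, C) = C + V
M(u, d) = d + u
y = 80210 (y = ((-13 + 12)*(5 - 4) + 66)*(949 + 285) = (-1*1 + 66)*1234 = (-1 + 66)*1234 = 65*1234 = 80210)
t(r) = 3*(3 + r)*(12 + r) (t(r) = 3*((r + 3)*(12 + r)) = 3*((3 + r)*(12 + r)) = 3*(3 + r)*(12 + r))
638126 - t(y) = 638126 - 3*(3 + 80210)*(12 + 80210) = 638126 - 3*80213*80222 = 638126 - 1*19304541858 = 638126 - 19304541858 = -19303903732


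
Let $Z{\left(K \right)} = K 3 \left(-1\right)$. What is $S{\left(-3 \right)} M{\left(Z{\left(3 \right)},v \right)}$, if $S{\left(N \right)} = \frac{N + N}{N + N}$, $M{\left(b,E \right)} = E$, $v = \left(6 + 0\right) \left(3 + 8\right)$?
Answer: $66$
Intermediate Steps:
$Z{\left(K \right)} = - 3 K$ ($Z{\left(K \right)} = 3 K \left(-1\right) = - 3 K$)
$v = 66$ ($v = 6 \cdot 11 = 66$)
$S{\left(N \right)} = 1$ ($S{\left(N \right)} = \frac{2 N}{2 N} = 2 N \frac{1}{2 N} = 1$)
$S{\left(-3 \right)} M{\left(Z{\left(3 \right)},v \right)} = 1 \cdot 66 = 66$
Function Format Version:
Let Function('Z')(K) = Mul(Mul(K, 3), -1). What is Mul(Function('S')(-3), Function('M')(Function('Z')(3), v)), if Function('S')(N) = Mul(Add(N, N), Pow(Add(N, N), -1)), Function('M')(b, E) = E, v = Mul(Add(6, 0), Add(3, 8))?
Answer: 66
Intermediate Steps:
Function('Z')(K) = Mul(-3, K) (Function('Z')(K) = Mul(Mul(3, K), -1) = Mul(-3, K))
v = 66 (v = Mul(6, 11) = 66)
Function('S')(N) = 1 (Function('S')(N) = Mul(Mul(2, N), Pow(Mul(2, N), -1)) = Mul(Mul(2, N), Mul(Rational(1, 2), Pow(N, -1))) = 1)
Mul(Function('S')(-3), Function('M')(Function('Z')(3), v)) = Mul(1, 66) = 66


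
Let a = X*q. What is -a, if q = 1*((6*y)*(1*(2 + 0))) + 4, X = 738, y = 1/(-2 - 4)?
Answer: -1476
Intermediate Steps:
y = -⅙ (y = 1/(-6) = -⅙ ≈ -0.16667)
q = 2 (q = 1*((6*(-⅙))*(1*(2 + 0))) + 4 = 1*(-2) + 4 = -2 + 4 = 2)
a = 1476 (a = 738*2 = 1476)
-a = -1*1476 = -1476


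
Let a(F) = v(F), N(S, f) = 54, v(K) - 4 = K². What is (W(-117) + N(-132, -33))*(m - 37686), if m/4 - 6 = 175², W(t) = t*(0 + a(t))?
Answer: -135912766626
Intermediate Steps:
v(K) = 4 + K²
a(F) = 4 + F²
W(t) = t*(4 + t²) (W(t) = t*(0 + (4 + t²)) = t*(4 + t²))
m = 122524 (m = 24 + 4*175² = 24 + 4*30625 = 24 + 122500 = 122524)
(W(-117) + N(-132, -33))*(m - 37686) = (-117*(4 + (-117)²) + 54)*(122524 - 37686) = (-117*(4 + 13689) + 54)*84838 = (-117*13693 + 54)*84838 = (-1602081 + 54)*84838 = -1602027*84838 = -135912766626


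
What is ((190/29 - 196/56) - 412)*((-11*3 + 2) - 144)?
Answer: 4150825/58 ≈ 71566.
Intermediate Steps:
((190/29 - 196/56) - 412)*((-11*3 + 2) - 144) = ((190*(1/29) - 196*1/56) - 412)*((-33 + 2) - 144) = ((190/29 - 7/2) - 412)*(-31 - 144) = (177/58 - 412)*(-175) = -23719/58*(-175) = 4150825/58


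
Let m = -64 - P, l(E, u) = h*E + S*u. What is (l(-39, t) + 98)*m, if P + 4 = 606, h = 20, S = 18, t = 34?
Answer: 46620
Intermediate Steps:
P = 602 (P = -4 + 606 = 602)
l(E, u) = 18*u + 20*E (l(E, u) = 20*E + 18*u = 18*u + 20*E)
m = -666 (m = -64 - 1*602 = -64 - 602 = -666)
(l(-39, t) + 98)*m = ((18*34 + 20*(-39)) + 98)*(-666) = ((612 - 780) + 98)*(-666) = (-168 + 98)*(-666) = -70*(-666) = 46620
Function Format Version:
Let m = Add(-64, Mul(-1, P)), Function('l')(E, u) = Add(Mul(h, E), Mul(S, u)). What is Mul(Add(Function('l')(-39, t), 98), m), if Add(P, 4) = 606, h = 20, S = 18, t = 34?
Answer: 46620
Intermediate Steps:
P = 602 (P = Add(-4, 606) = 602)
Function('l')(E, u) = Add(Mul(18, u), Mul(20, E)) (Function('l')(E, u) = Add(Mul(20, E), Mul(18, u)) = Add(Mul(18, u), Mul(20, E)))
m = -666 (m = Add(-64, Mul(-1, 602)) = Add(-64, -602) = -666)
Mul(Add(Function('l')(-39, t), 98), m) = Mul(Add(Add(Mul(18, 34), Mul(20, -39)), 98), -666) = Mul(Add(Add(612, -780), 98), -666) = Mul(Add(-168, 98), -666) = Mul(-70, -666) = 46620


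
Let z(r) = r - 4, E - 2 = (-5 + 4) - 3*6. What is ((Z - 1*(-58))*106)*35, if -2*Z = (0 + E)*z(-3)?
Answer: -5565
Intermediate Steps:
E = -17 (E = 2 + ((-5 + 4) - 3*6) = 2 + (-1 - 18) = 2 - 19 = -17)
z(r) = -4 + r
Z = -119/2 (Z = -(0 - 17)*(-4 - 3)/2 = -(-17)*(-7)/2 = -1/2*119 = -119/2 ≈ -59.500)
((Z - 1*(-58))*106)*35 = ((-119/2 - 1*(-58))*106)*35 = ((-119/2 + 58)*106)*35 = -3/2*106*35 = -159*35 = -5565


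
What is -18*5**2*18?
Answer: -8100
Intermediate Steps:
-18*5**2*18 = -18*25*18 = -450*18 = -8100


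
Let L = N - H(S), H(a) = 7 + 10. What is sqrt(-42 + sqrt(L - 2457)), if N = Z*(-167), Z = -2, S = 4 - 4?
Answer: sqrt(-42 + 2*I*sqrt(535)) ≈ 3.2002 + 7.2278*I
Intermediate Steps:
S = 0
H(a) = 17
N = 334 (N = -2*(-167) = 334)
L = 317 (L = 334 - 1*17 = 334 - 17 = 317)
sqrt(-42 + sqrt(L - 2457)) = sqrt(-42 + sqrt(317 - 2457)) = sqrt(-42 + sqrt(-2140)) = sqrt(-42 + 2*I*sqrt(535))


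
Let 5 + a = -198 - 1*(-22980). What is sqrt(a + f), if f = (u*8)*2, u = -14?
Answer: sqrt(22553) ≈ 150.18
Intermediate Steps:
f = -224 (f = -14*8*2 = -112*2 = -224)
a = 22777 (a = -5 + (-198 - 1*(-22980)) = -5 + (-198 + 22980) = -5 + 22782 = 22777)
sqrt(a + f) = sqrt(22777 - 224) = sqrt(22553)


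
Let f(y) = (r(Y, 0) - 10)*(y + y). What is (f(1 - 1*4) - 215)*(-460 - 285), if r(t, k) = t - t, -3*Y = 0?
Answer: 115475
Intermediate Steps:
Y = 0 (Y = -⅓*0 = 0)
r(t, k) = 0
f(y) = -20*y (f(y) = (0 - 10)*(y + y) = -20*y)
(f(1 - 1*4) - 215)*(-460 - 285) = (-20*(1 - 1*4) - 215)*(-460 - 285) = (-20*(1 - 4) - 215)*(-745) = (-20*(-3) - 215)*(-745) = (60 - 215)*(-745) = -155*(-745) = 115475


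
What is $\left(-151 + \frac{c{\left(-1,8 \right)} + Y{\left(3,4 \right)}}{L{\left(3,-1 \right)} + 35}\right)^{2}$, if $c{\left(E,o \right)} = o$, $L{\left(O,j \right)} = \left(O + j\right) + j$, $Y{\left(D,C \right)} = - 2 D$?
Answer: $\frac{7382089}{324} \approx 22784.0$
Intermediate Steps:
$L{\left(O,j \right)} = O + 2 j$
$\left(-151 + \frac{c{\left(-1,8 \right)} + Y{\left(3,4 \right)}}{L{\left(3,-1 \right)} + 35}\right)^{2} = \left(-151 + \frac{8 - 6}{\left(3 + 2 \left(-1\right)\right) + 35}\right)^{2} = \left(-151 + \frac{8 - 6}{\left(3 - 2\right) + 35}\right)^{2} = \left(-151 + \frac{2}{1 + 35}\right)^{2} = \left(-151 + \frac{2}{36}\right)^{2} = \left(-151 + 2 \cdot \frac{1}{36}\right)^{2} = \left(-151 + \frac{1}{18}\right)^{2} = \left(- \frac{2717}{18}\right)^{2} = \frac{7382089}{324}$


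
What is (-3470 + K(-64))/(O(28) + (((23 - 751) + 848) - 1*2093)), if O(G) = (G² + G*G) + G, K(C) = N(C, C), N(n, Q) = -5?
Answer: 3475/377 ≈ 9.2175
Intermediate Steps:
K(C) = -5
O(G) = G + 2*G² (O(G) = (G² + G²) + G = 2*G² + G = G + 2*G²)
(-3470 + K(-64))/(O(28) + (((23 - 751) + 848) - 1*2093)) = (-3470 - 5)/(28*(1 + 2*28) + (((23 - 751) + 848) - 1*2093)) = -3475/(28*(1 + 56) + ((-728 + 848) - 2093)) = -3475/(28*57 + (120 - 2093)) = -3475/(1596 - 1973) = -3475/(-377) = -3475*(-1/377) = 3475/377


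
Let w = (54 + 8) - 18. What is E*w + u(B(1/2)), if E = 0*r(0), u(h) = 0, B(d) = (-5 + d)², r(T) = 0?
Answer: 0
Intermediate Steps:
E = 0 (E = 0*0 = 0)
w = 44 (w = 62 - 18 = 44)
E*w + u(B(1/2)) = 0*44 + 0 = 0 + 0 = 0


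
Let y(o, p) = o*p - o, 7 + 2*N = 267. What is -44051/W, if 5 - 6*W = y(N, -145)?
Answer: -264306/18985 ≈ -13.922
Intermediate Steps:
N = 130 (N = -7/2 + (½)*267 = -7/2 + 267/2 = 130)
y(o, p) = -o + o*p
W = 18985/6 (W = ⅚ - 65*(-1 - 145)/3 = ⅚ - 65*(-146)/3 = ⅚ - ⅙*(-18980) = ⅚ + 9490/3 = 18985/6 ≈ 3164.2)
-44051/W = -44051/18985/6 = -44051*6/18985 = -264306/18985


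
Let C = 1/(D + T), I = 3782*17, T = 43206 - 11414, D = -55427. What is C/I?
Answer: -1/1519588690 ≈ -6.5807e-10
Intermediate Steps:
T = 31792
I = 64294
C = -1/23635 (C = 1/(-55427 + 31792) = 1/(-23635) = -1/23635 ≈ -4.2310e-5)
C/I = -1/23635/64294 = -1/23635*1/64294 = -1/1519588690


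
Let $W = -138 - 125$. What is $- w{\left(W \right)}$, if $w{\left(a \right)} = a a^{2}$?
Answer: $18191447$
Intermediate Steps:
$W = -263$
$w{\left(a \right)} = a^{3}$
$- w{\left(W \right)} = - \left(-263\right)^{3} = \left(-1\right) \left(-18191447\right) = 18191447$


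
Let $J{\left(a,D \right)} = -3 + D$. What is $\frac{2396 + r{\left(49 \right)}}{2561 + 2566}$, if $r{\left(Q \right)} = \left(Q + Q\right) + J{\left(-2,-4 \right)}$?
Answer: $\frac{829}{1709} \approx 0.48508$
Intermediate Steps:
$r{\left(Q \right)} = -7 + 2 Q$ ($r{\left(Q \right)} = \left(Q + Q\right) - 7 = 2 Q - 7 = -7 + 2 Q$)
$\frac{2396 + r{\left(49 \right)}}{2561 + 2566} = \frac{2396 + \left(-7 + 2 \cdot 49\right)}{2561 + 2566} = \frac{2396 + \left(-7 + 98\right)}{5127} = \left(2396 + 91\right) \frac{1}{5127} = 2487 \cdot \frac{1}{5127} = \frac{829}{1709}$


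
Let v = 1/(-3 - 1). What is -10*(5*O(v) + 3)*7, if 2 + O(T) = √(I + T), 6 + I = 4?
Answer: 490 - 525*I ≈ 490.0 - 525.0*I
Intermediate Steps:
I = -2 (I = -6 + 4 = -2)
v = -¼ (v = 1/(-4) = -¼ ≈ -0.25000)
O(T) = -2 + √(-2 + T)
-10*(5*O(v) + 3)*7 = -10*(5*(-2 + √(-2 - ¼)) + 3)*7 = -10*(5*(-2 + √(-9/4)) + 3)*7 = -10*(5*(-2 + 3*I/2) + 3)*7 = -10*((-10 + 15*I/2) + 3)*7 = -10*(-7 + 15*I/2)*7 = (70 - 75*I)*7 = 490 - 525*I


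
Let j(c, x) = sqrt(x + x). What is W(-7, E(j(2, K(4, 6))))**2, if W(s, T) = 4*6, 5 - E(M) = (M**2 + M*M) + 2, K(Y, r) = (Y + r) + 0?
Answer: 576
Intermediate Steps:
K(Y, r) = Y + r
j(c, x) = sqrt(2)*sqrt(x) (j(c, x) = sqrt(2*x) = sqrt(2)*sqrt(x))
E(M) = 3 - 2*M**2 (E(M) = 5 - ((M**2 + M*M) + 2) = 5 - ((M**2 + M**2) + 2) = 5 - (2*M**2 + 2) = 5 - (2 + 2*M**2) = 5 + (-2 - 2*M**2) = 3 - 2*M**2)
W(s, T) = 24
W(-7, E(j(2, K(4, 6))))**2 = 24**2 = 576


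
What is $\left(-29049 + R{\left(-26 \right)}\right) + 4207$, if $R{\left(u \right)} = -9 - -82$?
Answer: $-24769$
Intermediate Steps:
$R{\left(u \right)} = 73$ ($R{\left(u \right)} = -9 + 82 = 73$)
$\left(-29049 + R{\left(-26 \right)}\right) + 4207 = \left(-29049 + 73\right) + 4207 = -28976 + 4207 = -24769$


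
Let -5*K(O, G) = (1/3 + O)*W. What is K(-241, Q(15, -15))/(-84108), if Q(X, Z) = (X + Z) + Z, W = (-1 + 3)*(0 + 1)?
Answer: -361/315405 ≈ -0.0011446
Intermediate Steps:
W = 2 (W = 2*1 = 2)
Q(X, Z) = X + 2*Z
K(O, G) = -2/15 - 2*O/5 (K(O, G) = -(1/3 + O)*2/5 = -(2/3 + 2*O)/5 = -2/15 - 2*O/5)
K(-241, Q(15, -15))/(-84108) = (-2/15 - 2/5*(-241))/(-84108) = (-2/15 + 482/5)*(-1/84108) = (1444/15)*(-1/84108) = -361/315405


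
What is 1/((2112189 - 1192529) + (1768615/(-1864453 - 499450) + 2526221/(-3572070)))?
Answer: 8444026989210/7765621571538884987 ≈ 1.0874e-6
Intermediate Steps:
1/((2112189 - 1192529) + (1768615/(-1864453 - 499450) + 2526221/(-3572070))) = 1/(919660 + (1768615/(-2363903) + 2526221*(-1/3572070))) = 1/(919660 + (1768615*(-1/2363903) - 2526221/3572070)) = 1/(919660 + (-1768615/2363903 - 2526221/3572070)) = 1/(919660 - 12289357983613/8444026989210) = 1/(7765621571538884987/8444026989210) = 8444026989210/7765621571538884987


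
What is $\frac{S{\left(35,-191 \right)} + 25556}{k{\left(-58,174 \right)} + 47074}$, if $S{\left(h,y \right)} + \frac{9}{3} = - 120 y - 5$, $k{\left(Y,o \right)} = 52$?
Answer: $\frac{24234}{23563} \approx 1.0285$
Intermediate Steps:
$S{\left(h,y \right)} = -8 - 120 y$ ($S{\left(h,y \right)} = -3 - \left(5 + 120 y\right) = -8 - 120 y$)
$\frac{S{\left(35,-191 \right)} + 25556}{k{\left(-58,174 \right)} + 47074} = \frac{\left(-8 - -22920\right) + 25556}{52 + 47074} = \frac{\left(-8 + 22920\right) + 25556}{47126} = \left(22912 + 25556\right) \frac{1}{47126} = 48468 \cdot \frac{1}{47126} = \frac{24234}{23563}$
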